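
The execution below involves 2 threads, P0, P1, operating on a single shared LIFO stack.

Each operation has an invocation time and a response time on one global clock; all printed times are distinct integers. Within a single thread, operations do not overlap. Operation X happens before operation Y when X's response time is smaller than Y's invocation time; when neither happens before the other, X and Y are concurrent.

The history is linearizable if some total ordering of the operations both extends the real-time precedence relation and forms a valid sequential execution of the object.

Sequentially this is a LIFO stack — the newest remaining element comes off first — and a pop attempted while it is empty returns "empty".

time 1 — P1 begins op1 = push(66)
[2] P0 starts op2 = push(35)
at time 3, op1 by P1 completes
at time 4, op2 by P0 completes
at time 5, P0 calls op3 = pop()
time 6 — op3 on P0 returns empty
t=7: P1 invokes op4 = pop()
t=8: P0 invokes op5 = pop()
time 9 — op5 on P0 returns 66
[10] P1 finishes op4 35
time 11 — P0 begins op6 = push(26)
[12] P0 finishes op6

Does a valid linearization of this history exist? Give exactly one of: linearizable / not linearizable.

not linearizable

cut after 5 events: linearizable; cut after 6 events (op3 responds, time 6): not linearizable
real-time-consistent orders of the 3 completed operations: 2 — all fail the LIFO stack replay
take op1, op2, op3: step 3 already fails, because op3 pop() → empty cannot occur there
take op2, op1, op3: step 3 already fails, because op3 pop() → empty cannot occur there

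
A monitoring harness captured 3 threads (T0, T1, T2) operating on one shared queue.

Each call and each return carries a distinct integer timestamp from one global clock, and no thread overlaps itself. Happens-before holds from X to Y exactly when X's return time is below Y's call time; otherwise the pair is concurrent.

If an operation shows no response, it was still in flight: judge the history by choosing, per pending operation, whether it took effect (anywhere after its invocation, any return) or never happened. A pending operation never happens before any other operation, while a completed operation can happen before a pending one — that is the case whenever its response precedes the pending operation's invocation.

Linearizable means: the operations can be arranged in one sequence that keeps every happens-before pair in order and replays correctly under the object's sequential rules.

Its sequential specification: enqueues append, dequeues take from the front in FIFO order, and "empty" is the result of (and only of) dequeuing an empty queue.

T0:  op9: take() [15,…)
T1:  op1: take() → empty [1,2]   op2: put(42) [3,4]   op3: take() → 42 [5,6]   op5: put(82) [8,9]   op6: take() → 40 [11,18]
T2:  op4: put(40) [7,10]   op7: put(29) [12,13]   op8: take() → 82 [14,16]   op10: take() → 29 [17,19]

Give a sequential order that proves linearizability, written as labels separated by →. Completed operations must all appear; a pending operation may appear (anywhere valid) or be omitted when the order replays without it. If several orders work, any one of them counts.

1. op1 take() → empty, leaving queue <>
2. op2 put(42), leaving queue <42>
3. op3 take() → 42, leaving queue <>
4. op4 put(40), leaving queue <40>
5. op5 put(82), leaving queue <40,82>
6. op6 take() → 40, leaving queue <82>
7. op7 put(29), leaving queue <82,29>
8. op8 take() → 82, leaving queue <29>
9. op10 take() → 29, leaving queue <>

op1 → op2 → op3 → op4 → op5 → op6 → op7 → op8 → op10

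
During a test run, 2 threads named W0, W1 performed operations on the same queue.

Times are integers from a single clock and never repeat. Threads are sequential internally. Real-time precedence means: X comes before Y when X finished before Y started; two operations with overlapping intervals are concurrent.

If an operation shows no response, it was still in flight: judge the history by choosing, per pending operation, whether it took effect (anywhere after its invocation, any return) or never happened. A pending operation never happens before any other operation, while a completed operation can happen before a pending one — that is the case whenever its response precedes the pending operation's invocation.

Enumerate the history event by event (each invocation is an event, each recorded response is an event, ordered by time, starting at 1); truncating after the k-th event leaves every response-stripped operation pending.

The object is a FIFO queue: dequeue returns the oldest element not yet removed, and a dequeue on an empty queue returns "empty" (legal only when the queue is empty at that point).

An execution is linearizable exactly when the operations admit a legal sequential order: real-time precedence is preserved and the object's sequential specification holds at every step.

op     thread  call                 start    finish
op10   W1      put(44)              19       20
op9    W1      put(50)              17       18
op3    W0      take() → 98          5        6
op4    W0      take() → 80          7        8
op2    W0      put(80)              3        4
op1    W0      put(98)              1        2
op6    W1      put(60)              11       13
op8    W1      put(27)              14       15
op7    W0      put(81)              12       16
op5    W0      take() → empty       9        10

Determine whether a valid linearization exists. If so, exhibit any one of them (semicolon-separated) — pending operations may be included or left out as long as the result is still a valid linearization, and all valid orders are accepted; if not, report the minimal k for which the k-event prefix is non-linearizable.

linearizable — witness: op1; op2; op3; op4; op5; op6; op7; op8; op9; op10

1. op1 put(98), leaving queue <98>
2. op2 put(80), leaving queue <98,80>
3. op3 take() → 98, leaving queue <80>
4. op4 take() → 80, leaving queue <>
5. op5 take() → empty, leaving queue <>
6. op6 put(60), leaving queue <60>
7. op7 put(81), leaving queue <60,81>
8. op8 put(27), leaving queue <60,81,27>
9. op9 put(50), leaving queue <60,81,27,50>
10. op10 put(44), leaving queue <60,81,27,50,44>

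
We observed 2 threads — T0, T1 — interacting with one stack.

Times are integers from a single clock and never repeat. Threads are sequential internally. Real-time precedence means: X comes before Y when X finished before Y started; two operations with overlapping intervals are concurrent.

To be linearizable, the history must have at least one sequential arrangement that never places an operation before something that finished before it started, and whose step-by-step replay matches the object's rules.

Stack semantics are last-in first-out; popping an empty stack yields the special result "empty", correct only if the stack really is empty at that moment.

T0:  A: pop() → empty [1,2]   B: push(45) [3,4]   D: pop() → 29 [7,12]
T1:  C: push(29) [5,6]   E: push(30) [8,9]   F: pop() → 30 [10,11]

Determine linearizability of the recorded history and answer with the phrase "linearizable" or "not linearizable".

linearizable

one valid linearization: A, B, C, D, E, F
after step 1 (A pop() → empty): stack <>
after step 2 (B push(45)): stack <45>
after step 3 (C push(29)): stack <45,29>
after step 4 (D pop() → 29): stack <45>
after step 5 (E push(30)): stack <45,30>
after step 6 (F pop() → 30): stack <45>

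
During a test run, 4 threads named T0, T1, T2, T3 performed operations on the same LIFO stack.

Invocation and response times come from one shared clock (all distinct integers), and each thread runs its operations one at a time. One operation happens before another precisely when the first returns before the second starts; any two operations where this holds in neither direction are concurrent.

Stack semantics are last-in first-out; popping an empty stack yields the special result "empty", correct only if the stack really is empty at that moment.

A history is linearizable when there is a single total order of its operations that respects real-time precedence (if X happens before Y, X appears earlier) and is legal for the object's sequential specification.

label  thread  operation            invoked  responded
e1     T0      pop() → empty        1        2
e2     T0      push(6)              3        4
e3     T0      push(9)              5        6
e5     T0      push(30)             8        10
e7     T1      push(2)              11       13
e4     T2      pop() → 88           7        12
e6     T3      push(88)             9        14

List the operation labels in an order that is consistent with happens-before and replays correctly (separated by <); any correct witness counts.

1. e1 pop() → empty, leaving stack <>
2. e2 push(6), leaving stack <6>
3. e3 push(9), leaving stack <6,9>
4. e5 push(30), leaving stack <6,9,30>
5. e6 push(88), leaving stack <6,9,30,88>
6. e4 pop() → 88, leaving stack <6,9,30>
7. e7 push(2), leaving stack <6,9,30,2>

e1 < e2 < e3 < e5 < e6 < e4 < e7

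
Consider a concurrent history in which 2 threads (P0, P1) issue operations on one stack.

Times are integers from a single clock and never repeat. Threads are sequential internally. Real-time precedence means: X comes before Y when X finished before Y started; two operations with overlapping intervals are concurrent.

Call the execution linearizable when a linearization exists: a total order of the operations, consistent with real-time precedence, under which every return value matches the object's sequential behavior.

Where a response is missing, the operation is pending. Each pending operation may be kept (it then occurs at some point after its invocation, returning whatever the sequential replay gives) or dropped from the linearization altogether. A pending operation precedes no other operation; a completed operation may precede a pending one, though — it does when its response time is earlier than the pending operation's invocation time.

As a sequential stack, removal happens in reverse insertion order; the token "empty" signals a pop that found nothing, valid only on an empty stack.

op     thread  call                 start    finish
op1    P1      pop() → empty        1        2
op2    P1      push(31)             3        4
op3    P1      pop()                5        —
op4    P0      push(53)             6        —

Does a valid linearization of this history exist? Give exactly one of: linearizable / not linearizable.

linearizable

witness order: op1, op2
step 1: op1 pop() → empty — stack <>
step 2: op2 push(31) — stack <31>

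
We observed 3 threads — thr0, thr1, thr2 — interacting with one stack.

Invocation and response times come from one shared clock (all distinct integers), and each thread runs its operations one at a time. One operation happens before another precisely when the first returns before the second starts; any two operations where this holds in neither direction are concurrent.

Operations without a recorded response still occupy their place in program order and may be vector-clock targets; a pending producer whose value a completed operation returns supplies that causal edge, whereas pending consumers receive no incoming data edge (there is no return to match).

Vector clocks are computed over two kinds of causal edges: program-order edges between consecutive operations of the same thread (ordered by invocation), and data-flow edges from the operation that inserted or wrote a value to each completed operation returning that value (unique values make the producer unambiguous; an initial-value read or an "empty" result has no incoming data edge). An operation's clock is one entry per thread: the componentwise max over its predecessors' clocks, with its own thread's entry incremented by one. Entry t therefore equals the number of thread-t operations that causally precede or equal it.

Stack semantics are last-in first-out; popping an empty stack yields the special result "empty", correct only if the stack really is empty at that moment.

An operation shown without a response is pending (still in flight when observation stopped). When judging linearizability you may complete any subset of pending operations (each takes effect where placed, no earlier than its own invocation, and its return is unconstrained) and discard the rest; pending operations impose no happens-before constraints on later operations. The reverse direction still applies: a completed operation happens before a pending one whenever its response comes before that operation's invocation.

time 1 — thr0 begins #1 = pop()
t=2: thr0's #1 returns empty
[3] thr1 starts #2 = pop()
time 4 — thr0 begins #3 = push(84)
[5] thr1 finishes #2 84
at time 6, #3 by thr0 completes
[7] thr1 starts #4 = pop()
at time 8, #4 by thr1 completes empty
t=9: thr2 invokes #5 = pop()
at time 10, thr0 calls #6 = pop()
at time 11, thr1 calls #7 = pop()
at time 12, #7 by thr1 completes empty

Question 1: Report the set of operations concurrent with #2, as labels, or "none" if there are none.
Answer: #3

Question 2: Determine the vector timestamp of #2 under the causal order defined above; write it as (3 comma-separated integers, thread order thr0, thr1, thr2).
Answer: (2, 1, 0)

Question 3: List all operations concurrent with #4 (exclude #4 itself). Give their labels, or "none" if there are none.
Answer: none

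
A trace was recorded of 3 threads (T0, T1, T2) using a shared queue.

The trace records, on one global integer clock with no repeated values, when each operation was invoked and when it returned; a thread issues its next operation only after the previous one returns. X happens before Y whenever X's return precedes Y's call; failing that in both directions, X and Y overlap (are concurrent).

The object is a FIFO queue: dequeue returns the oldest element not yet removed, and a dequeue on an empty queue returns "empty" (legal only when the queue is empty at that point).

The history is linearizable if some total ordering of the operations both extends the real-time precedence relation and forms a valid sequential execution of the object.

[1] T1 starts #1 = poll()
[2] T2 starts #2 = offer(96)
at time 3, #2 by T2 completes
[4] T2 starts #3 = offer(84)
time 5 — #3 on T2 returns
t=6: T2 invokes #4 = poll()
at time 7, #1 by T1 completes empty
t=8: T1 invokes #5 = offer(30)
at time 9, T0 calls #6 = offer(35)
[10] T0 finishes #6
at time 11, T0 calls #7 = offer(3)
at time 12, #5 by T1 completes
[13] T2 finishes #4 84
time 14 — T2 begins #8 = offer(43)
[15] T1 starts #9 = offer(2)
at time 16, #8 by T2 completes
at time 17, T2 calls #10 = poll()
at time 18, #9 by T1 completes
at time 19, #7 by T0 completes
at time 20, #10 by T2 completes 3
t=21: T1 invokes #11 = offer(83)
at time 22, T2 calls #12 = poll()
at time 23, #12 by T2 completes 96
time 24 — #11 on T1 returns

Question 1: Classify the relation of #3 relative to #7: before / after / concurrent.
Answer: before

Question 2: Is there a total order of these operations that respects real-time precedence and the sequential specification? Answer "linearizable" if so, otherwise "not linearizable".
not linearizable

prefix check: 1..12 passes, 1..13 fails once #4's time-13 response joins
no legal order exists: 20 real-time-consistent candidates over 6 completed queue operations, all rejected
every completion of the 1 pending operation (#7) was checked; none linearizes
sample order #1, #2, #3, #4, #5, #6 (pending dropped) stalls at step 4 — #4 poll() → 84 has no legal effect
sample order #1, #2, #3, #4, #6, #5 (pending dropped) stalls at step 4 — #4 poll() → 84 has no legal effect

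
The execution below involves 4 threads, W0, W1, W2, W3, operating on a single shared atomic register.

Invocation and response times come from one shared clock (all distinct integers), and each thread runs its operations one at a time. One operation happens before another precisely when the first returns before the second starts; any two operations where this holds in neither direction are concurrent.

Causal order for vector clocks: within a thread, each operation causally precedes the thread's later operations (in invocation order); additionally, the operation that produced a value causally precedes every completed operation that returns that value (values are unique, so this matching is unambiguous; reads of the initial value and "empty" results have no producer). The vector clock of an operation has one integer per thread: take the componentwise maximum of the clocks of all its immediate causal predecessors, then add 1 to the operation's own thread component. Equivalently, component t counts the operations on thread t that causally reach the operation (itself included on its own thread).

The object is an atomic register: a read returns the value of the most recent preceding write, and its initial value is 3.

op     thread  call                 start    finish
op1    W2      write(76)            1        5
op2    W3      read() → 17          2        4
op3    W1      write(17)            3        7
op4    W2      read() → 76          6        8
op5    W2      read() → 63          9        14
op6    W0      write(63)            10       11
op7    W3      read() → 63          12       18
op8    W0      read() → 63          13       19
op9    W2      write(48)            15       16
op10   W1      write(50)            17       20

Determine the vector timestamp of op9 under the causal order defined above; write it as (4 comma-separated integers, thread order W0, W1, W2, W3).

VC(op1, invoked at 1): no causal predecessors; +1 on W2 → (0, 0, 1, 0)
VC(op3, invoked at 3): no causal predecessors; +1 on W1 → (0, 1, 0, 0)
VC(op6, invoked at 10): no causal predecessors; +1 on W0 → (1, 0, 0, 0)
VC(op4, invoked at 6): max of VC(op1)=(0, 0, 1, 0), then +1 on thread W2 → (0, 0, 2, 0)
VC(op2, invoked at 2): max of VC(op3)=(0, 1, 0, 0), then +1 on thread W3 → (0, 1, 0, 1)
VC(op10, invoked at 17): max of VC(op3)=(0, 1, 0, 0), then +1 on thread W1 → (0, 2, 0, 0)
VC(op8, invoked at 13): max of VC(op6)=(1, 0, 0, 0), then +1 on thread W0 → (2, 0, 0, 0)
VC(op5, invoked at 9): max of VC(op4)=(0, 0, 2, 0), VC(op6)=(1, 0, 0, 0), then +1 on thread W2 → (1, 0, 3, 0)
VC(op7, invoked at 12): max of VC(op2)=(0, 1, 0, 1), VC(op6)=(1, 0, 0, 0), then +1 on thread W3 → (1, 1, 0, 2)
VC(op9, invoked at 15): max of VC(op5)=(1, 0, 3, 0), then +1 on thread W2 → (1, 0, 4, 0)
target: VC(op9) = (1, 0, 4, 0)

(1, 0, 4, 0)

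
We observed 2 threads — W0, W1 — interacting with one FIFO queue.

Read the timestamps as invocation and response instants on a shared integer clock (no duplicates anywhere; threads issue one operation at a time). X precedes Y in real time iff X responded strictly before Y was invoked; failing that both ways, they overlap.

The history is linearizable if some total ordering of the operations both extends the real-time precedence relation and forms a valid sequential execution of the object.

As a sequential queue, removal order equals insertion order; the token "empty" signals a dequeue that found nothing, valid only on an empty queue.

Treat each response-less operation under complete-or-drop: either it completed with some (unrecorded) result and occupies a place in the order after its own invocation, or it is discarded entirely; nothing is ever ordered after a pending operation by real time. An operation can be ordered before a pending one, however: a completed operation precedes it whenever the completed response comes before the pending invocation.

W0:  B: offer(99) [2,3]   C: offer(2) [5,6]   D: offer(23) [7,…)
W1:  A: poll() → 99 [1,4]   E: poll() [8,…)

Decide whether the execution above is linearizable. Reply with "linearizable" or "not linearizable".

one valid linearization: B, A, C
after step 1 (B offer(99)): queue <99>
after step 2 (A poll() → 99): queue <>
after step 3 (C offer(2)): queue <2>

linearizable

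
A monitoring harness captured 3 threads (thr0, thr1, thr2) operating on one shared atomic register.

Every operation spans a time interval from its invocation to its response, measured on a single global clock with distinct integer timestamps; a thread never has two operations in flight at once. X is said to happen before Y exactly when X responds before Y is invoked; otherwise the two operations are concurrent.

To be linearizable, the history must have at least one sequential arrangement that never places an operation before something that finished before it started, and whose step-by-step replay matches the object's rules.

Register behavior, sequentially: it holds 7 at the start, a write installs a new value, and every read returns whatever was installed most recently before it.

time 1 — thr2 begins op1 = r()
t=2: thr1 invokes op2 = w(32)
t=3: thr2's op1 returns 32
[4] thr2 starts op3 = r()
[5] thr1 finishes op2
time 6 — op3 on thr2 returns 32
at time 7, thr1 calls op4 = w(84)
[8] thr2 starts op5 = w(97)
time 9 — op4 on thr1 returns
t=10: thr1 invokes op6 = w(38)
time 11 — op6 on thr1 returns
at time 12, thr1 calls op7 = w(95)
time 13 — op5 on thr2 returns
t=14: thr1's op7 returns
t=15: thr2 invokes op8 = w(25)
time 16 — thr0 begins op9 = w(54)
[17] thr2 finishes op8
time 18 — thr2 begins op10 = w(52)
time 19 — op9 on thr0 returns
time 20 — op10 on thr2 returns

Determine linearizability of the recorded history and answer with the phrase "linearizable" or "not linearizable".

witness order: op2, op1, op3, op4, op5, op6, op7, op8, op9, op10
1. op2 w(32), leaving value 32
2. op1 r() → 32, leaving value 32
3. op3 r() → 32, leaving value 32
4. op4 w(84), leaving value 84
5. op5 w(97), leaving value 97
6. op6 w(38), leaving value 38
7. op7 w(95), leaving value 95
8. op8 w(25), leaving value 25
9. op9 w(54), leaving value 54
10. op10 w(52), leaving value 52

linearizable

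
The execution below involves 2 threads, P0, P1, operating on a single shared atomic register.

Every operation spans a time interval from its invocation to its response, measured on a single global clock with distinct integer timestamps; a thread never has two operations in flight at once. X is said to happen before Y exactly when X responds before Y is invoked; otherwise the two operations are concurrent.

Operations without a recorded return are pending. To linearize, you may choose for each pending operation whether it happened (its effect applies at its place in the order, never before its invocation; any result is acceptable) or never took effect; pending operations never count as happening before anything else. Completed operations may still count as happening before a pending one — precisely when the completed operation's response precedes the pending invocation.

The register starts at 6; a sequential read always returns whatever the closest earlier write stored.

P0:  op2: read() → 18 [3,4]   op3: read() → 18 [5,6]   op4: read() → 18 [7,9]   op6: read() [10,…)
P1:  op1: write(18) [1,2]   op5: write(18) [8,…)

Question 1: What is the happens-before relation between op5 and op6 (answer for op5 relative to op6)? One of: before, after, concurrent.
op5 spans [8,…), op6 spans [10,…)
the intervals overlap in both directions

concurrent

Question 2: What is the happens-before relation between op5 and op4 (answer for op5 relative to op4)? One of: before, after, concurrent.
op5 spans [8,…), op4 spans [7,9]
the intervals overlap in both directions

concurrent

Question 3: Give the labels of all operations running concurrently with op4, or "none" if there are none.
concurrent with op4 ([7,9]): every op whose interval crosses 7..9
op1 [1,2]: before
op2 [3,4]: before
op3 [5,6]: before
op5 [8,…): concurrent
op6 [10,…): after

op5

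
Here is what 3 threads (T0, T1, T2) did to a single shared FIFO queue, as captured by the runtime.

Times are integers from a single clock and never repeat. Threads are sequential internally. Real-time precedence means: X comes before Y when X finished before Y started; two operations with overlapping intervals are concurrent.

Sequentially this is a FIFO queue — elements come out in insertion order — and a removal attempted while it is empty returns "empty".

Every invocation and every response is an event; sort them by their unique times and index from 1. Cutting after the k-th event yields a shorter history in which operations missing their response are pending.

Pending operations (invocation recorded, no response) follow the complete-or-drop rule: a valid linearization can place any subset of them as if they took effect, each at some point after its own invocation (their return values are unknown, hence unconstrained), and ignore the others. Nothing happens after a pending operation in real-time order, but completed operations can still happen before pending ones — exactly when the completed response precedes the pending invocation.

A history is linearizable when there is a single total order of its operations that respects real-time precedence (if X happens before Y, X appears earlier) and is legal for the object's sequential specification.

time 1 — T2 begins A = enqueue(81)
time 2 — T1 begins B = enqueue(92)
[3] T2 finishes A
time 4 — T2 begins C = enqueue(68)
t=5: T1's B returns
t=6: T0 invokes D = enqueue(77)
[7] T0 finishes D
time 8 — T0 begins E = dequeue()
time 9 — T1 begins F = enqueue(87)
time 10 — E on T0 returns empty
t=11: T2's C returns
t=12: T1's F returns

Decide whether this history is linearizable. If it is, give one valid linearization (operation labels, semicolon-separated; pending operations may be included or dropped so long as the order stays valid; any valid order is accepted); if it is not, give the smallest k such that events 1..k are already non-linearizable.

through event 9 a valid linearization exists; event 10 (E responding at time 10) ends that
real-time-consistent orders of the 4 completed operations: 2 — all fail the FIFO queue replay
no escape via the 2 pending operations (C, F): every completion choice fails
one such order, A, B, D, E (pending dropped), breaks at step 4 where E dequeue() → empty is illegal
one such order, B, A, D, E (pending dropped), breaks at step 4 where E dequeue() → empty is illegal

not linearizable — minimal violating prefix: 10 events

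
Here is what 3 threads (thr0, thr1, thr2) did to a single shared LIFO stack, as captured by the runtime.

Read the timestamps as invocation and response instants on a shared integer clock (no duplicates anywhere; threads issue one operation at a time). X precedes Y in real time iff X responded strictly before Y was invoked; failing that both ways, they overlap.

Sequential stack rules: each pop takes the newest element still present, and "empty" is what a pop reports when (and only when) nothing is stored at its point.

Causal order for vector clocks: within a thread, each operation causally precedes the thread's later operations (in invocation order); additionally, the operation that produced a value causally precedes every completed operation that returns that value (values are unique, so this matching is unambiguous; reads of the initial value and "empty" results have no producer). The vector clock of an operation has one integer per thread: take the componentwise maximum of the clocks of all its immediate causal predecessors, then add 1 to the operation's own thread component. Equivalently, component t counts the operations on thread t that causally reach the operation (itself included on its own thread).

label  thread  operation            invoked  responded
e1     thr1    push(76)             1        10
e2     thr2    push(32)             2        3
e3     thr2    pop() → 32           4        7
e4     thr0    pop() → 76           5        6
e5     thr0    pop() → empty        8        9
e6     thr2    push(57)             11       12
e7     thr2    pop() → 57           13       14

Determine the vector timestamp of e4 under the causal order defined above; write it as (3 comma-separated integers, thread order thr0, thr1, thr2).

(1, 1, 0)

no predecessors for e2 (invoked 2): thr2 increments from zero → (0, 0, 1)
no predecessors for e1 (invoked 1): thr1 increments from zero → (0, 1, 0)
invoked at 4, e3 merges VC(e2)=(0, 0, 1) and bumps thr2's slot → (0, 0, 2)
invoked at 5, e4 merges VC(e1)=(0, 1, 0) and bumps thr0's slot → (1, 1, 0)
invoked at 11, e6 merges VC(e3)=(0, 0, 2) and bumps thr2's slot → (0, 0, 3)
invoked at 8, e5 merges VC(e4)=(1, 1, 0) and bumps thr0's slot → (2, 1, 0)
invoked at 13, e7 merges VC(e6)=(0, 0, 3) and bumps thr2's slot → (0, 0, 4)
target: VC(e4) = (1, 1, 0)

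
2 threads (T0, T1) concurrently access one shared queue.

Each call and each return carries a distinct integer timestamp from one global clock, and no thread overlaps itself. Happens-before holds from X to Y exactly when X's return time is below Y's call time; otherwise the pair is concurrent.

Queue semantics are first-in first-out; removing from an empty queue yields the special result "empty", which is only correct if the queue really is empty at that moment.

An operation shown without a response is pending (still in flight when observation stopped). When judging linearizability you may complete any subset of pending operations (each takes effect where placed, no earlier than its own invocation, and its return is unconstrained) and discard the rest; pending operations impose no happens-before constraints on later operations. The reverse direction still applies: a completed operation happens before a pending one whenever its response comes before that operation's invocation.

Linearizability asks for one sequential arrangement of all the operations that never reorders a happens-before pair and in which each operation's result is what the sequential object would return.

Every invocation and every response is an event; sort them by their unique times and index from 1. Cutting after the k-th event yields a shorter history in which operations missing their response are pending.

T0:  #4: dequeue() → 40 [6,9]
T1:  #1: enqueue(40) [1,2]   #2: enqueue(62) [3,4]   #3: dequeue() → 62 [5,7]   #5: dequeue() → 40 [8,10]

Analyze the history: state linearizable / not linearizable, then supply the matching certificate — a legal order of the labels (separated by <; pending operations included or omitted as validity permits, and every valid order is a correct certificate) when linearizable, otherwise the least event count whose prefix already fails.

not linearizable — minimal violating prefix: 10 events

already the first 10 events (up to #5's response at time 10) admit no linearization; the first 9 still do
5 completed operations, 3 real-time-consistent orders — every queue replay fails
for example #1, #2, #3, #4, #5 fails at step 3: #3 dequeue() → 62 is not legal there
for example #1, #2, #3, #5, #4 fails at step 3: #3 dequeue() → 62 is not legal there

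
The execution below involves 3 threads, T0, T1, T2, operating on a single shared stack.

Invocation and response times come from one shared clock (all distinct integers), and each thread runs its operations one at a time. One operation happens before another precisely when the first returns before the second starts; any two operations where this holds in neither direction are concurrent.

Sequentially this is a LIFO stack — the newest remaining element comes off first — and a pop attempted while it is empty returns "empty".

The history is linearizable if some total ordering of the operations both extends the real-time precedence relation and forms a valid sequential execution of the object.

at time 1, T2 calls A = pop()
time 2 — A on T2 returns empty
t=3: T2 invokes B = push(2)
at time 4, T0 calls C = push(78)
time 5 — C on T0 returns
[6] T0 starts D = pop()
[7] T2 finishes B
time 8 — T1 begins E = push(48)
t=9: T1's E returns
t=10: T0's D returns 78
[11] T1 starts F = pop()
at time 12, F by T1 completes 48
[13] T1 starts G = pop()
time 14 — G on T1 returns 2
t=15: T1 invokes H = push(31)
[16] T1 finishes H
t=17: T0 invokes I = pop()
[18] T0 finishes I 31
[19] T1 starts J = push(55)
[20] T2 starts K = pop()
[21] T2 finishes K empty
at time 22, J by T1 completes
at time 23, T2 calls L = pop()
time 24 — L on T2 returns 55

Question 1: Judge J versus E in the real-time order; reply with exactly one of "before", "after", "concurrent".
J spans [19,22], E spans [8,9]
resp(E)=9 < inv(J)=19

after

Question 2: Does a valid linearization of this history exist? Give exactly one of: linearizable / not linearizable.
witness order: A, B, C, D, E, F, G, H, I, K, J, L
1. A pop() → empty, leaving stack <>
2. B push(2), leaving stack <2>
3. C push(78), leaving stack <2,78>
4. D pop() → 78, leaving stack <2>
5. E push(48), leaving stack <2,48>
6. F pop() → 48, leaving stack <2>
7. G pop() → 2, leaving stack <>
8. H push(31), leaving stack <31>
9. I pop() → 31, leaving stack <>
10. K pop() → empty, leaving stack <>
11. J push(55), leaving stack <55>
12. L pop() → 55, leaving stack <>

linearizable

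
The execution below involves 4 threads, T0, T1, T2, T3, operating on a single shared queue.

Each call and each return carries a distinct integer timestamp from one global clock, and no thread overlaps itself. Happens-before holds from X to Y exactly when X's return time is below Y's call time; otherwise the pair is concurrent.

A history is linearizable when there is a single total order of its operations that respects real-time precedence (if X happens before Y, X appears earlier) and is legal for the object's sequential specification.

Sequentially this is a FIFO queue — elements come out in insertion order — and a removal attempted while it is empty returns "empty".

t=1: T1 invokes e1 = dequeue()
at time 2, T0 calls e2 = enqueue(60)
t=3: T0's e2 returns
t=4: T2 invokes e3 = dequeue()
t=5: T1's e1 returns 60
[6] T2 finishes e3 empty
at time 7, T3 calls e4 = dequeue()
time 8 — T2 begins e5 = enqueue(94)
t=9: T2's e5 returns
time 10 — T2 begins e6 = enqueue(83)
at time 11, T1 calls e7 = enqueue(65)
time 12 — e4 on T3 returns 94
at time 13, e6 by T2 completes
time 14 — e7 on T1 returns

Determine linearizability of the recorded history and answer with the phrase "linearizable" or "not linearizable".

linearizable

a witness: e2, e1, e3, e5, e4, e6, e7
after step 1 (e2 enqueue(60)): queue <60>
after step 2 (e1 dequeue() → 60): queue <>
after step 3 (e3 dequeue() → empty): queue <>
after step 4 (e5 enqueue(94)): queue <94>
after step 5 (e4 dequeue() → 94): queue <>
after step 6 (e6 enqueue(83)): queue <83>
after step 7 (e7 enqueue(65)): queue <83,65>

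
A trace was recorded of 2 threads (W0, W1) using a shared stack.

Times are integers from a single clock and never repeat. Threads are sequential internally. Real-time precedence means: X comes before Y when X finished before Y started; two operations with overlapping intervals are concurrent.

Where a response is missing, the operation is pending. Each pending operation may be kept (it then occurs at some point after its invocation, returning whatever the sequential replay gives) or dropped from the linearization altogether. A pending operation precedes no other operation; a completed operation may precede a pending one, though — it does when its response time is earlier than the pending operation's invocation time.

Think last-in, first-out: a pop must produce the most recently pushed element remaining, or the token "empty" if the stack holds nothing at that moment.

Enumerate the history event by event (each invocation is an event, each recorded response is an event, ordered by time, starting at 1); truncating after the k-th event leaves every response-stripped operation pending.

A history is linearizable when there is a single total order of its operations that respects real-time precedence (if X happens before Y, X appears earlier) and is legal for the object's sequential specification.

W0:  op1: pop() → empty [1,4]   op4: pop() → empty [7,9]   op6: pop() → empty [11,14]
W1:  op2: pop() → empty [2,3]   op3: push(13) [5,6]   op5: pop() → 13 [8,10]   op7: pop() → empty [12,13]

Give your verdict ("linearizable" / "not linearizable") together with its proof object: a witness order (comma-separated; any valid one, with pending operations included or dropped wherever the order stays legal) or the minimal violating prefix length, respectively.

linearizable — witness: op1, op2, op3, op5, op4, op6, op7

after step 1 (op1 pop() → empty): stack <>
after step 2 (op2 pop() → empty): stack <>
after step 3 (op3 push(13)): stack <13>
after step 4 (op5 pop() → 13): stack <>
after step 5 (op4 pop() → empty): stack <>
after step 6 (op6 pop() → empty): stack <>
after step 7 (op7 pop() → empty): stack <>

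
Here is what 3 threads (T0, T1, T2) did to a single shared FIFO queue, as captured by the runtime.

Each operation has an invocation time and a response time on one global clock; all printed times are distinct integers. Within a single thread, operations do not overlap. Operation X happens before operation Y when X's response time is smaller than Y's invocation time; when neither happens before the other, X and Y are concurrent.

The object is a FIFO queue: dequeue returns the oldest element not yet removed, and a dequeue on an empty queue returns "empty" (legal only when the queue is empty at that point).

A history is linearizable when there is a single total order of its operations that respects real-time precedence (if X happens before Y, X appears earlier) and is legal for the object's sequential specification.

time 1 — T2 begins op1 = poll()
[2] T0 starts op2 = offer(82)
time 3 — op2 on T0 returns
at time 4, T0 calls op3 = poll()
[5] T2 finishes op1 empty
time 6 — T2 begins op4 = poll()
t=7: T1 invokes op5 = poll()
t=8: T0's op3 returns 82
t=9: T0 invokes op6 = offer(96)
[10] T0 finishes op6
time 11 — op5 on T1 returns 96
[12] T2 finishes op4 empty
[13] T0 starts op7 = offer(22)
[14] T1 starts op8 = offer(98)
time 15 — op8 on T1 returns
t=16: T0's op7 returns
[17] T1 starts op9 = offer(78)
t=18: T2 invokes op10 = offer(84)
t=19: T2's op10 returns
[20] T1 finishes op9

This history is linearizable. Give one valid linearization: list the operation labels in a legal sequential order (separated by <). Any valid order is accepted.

step 1: op1 poll() → empty — queue <>
step 2: op2 offer(82) — queue <82>
step 3: op3 poll() → 82 — queue <>
step 4: op4 poll() → empty — queue <>
step 5: op6 offer(96) — queue <96>
step 6: op5 poll() → 96 — queue <>
step 7: op7 offer(22) — queue <22>
step 8: op8 offer(98) — queue <22,98>
step 9: op9 offer(78) — queue <22,98,78>
step 10: op10 offer(84) — queue <22,98,78,84>

op1 < op2 < op3 < op4 < op6 < op5 < op7 < op8 < op9 < op10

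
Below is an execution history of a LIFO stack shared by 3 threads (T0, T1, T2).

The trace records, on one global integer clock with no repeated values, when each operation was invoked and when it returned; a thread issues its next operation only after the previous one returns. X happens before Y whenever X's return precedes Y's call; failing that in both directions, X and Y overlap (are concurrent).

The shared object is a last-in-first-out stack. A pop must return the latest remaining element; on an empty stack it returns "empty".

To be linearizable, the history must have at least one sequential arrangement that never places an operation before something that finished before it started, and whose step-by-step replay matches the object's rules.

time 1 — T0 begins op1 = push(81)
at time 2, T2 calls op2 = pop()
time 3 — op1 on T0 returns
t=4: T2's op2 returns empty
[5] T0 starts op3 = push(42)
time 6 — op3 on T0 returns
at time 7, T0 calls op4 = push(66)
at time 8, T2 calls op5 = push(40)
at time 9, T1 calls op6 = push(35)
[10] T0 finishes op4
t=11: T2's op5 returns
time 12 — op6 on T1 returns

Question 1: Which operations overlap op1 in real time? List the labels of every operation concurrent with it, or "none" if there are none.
Answer: op2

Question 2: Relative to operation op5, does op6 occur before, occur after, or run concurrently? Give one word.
Answer: concurrent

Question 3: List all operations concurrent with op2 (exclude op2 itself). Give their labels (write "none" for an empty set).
Answer: op1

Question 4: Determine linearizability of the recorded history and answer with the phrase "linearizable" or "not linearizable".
witness order: op2, op1, op3, op4, op5, op6
after step 1 (op2 pop() → empty): stack <>
after step 2 (op1 push(81)): stack <81>
after step 3 (op3 push(42)): stack <81,42>
after step 4 (op4 push(66)): stack <81,42,66>
after step 5 (op5 push(40)): stack <81,42,66,40>
after step 6 (op6 push(35)): stack <81,42,66,40,35>

linearizable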